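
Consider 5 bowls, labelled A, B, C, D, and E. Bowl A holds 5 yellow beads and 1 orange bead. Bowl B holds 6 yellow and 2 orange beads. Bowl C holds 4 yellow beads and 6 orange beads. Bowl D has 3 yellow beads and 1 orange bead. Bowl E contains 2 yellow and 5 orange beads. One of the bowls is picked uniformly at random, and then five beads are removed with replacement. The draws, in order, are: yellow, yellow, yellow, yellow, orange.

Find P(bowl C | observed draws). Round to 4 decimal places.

0.0594

For each hypothesis, P(data | H) works out to: P(data | bowl A) = (5/6)(5/6)(5/6)(5/6)(1/6) = 0.080376; P(data | bowl B) = (6/8)(6/8)(6/8)(6/8)(2/8) = 0.079102; P(data | bowl C) = (4/10)(4/10)(4/10)(4/10)(6/10) = 0.01536; P(data | bowl D) = (3/4)(3/4)(3/4)(3/4)(1/4) = 0.079102; P(data | bowl E) = (2/7)(2/7)(2/7)(2/7)(5/7) = 0.0047599.
Weighting by the prior gives 1/5 · 0.080376 = 0.016075, 1/5 · 0.079102 = 0.01582, 1/5 · 0.01536 = 0.003072, 1/5 · 0.079102 = 0.01582, 1/5 · 0.0047599 = 0.00095198; these sum to 0.05174.
By Bayes' rule, P(bowl C | data) = (0.003072) / (0.05174) = 0.059374.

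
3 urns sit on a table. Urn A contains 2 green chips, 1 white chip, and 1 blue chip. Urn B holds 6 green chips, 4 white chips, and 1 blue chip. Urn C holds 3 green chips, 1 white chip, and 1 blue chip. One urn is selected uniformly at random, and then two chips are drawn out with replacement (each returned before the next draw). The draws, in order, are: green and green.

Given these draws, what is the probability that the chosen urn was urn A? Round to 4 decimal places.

0.2755

Compute the likelihood of the observed sequence for each case: P(data | urn A) = (2/4)(2/4) = 0.25; P(data | urn B) = (6/11)(6/11) = 0.29752; P(data | urn C) = (3/5)(3/5) = 0.36.
Multiplying each by its prior: 1/3 · 0.25 = 0.083333, 1/3 · 0.29752 = 0.099174, 1/3 · 0.36 = 0.12; these sum to 0.30251.
So P(urn A | data) = (0.083333) / (0.30251) = 0.27548.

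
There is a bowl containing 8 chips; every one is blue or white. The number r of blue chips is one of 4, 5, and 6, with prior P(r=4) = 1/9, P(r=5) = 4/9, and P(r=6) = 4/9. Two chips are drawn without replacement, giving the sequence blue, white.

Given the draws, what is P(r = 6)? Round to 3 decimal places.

0.387

Under each hypothesis, the probability of the observed sequence is: P(data | r = 4) = (4/8)(4/7) = 2/7; P(data | r = 5) = (5/8)(3/7) = 15/56; P(data | r = 6) = (6/8)(2/7) = 3/14.
Weighting by the prior gives 1/9 · 2/7 = 2/63, 4/9 · 15/56 = 5/42, 4/9 · 3/14 = 2/21; summing to 31/126.
Hence P(r = 6 | data) = (2/21) / (31/126) = 12/31.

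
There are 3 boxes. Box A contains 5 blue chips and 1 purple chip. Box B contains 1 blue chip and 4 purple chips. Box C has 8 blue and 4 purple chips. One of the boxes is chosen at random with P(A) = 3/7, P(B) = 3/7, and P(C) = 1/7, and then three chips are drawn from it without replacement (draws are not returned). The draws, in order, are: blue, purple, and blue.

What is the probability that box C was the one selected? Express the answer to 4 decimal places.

0.2534

For each hypothesis, P(data | H) works out to: P(data | box A) = (5/6)(1/5)(4/4) = 0.16667; P(data | box B) = (1/5)(4/4)(0/3) = 0; P(data | box C) = (8/12)(4/11)(7/10) = 0.1697.
The prior-weighted likelihoods are 3/7 · 0.16667 = 0.071429, 3/7 · 0 = 0, 1/7 · 0.1697 = 0.024242; with total 0.095671.
Hence P(box C | data) = (0.024242) / (0.095671) = 0.25339.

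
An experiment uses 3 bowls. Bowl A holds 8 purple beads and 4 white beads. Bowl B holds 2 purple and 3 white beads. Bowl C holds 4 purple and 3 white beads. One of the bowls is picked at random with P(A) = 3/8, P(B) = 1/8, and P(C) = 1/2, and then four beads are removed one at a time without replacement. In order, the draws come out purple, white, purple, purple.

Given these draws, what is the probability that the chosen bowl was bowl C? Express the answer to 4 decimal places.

Compute the likelihood of the observed sequence for each case: P(data | bowl A) = (8/12)(4/11)(7/10)(6/9) = 0.11313; P(data | bowl B) = (2/5)(3/4)(1/3)(0/2) = 0; P(data | bowl C) = (4/7)(3/6)(3/5)(2/4) = 0.085714.
Multiplying each by its prior: 3/8 · 0.11313 = 0.042424, 1/8 · 0 = 0, 1/2 · 0.085714 = 0.042857; summing to 0.085281.
Therefore the posterior P(bowl C | data) = (0.042857) / (0.085281) = 0.50254.

0.5025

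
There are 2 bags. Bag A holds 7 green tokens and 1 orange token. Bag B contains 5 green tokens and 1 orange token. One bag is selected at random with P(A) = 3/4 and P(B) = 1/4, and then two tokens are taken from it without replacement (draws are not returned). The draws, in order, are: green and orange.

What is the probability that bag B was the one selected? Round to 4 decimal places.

Compute the likelihood of the observed sequence for each case: P(data | bag A) = (7/8)(1/7) = 1/8; P(data | bag B) = (5/6)(1/5) = 1/6.
The prior-weighted likelihoods are 3/4 · 1/8 = 3/32, 1/4 · 1/6 = 1/24; these sum to 13/96.
Therefore the posterior P(bag B | data) = (1/24) / (13/96) = 4/13.

0.3077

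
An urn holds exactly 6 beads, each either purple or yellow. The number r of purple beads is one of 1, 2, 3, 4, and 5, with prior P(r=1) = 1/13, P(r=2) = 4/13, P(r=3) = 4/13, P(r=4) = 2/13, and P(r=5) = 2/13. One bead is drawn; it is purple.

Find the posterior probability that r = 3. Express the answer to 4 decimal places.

The likelihood of this draw under each hypothesis: P(data | r = 1) = (1/6) = 1/6; P(data | r = 2) = (2/6) = 1/3; P(data | r = 3) = (3/6) = 1/2; P(data | r = 4) = (4/6) = 2/3; P(data | r = 5) = (5/6) = 5/6.
Weighting by the prior gives 1/13 · 1/6 = 1/78, 4/13 · 1/3 = 4/39, 4/13 · 1/2 = 2/13, 2/13 · 2/3 = 4/39, 2/13 · 5/6 = 5/39; these sum to 1/2.
So P(r = 3 | data) = (2/13) / (1/2) = 4/13.

0.3077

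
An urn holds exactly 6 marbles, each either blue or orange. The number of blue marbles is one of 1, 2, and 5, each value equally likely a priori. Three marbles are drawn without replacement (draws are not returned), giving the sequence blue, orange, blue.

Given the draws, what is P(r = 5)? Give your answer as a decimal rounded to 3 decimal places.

0.714

Compute the likelihood of the observed sequence for each case: P(data | r = 1) = (1/6)(5/5)(0/4) = 0; P(data | r = 2) = (2/6)(4/5)(1/4) = 1/15; P(data | r = 5) = (5/6)(1/5)(4/4) = 1/6.
Weighting by the prior gives 1/3 · 0 = 0, 1/3 · 1/15 = 1/45, 1/3 · 1/6 = 1/18; summing to 7/90.
Therefore the posterior P(r = 5 | data) = (1/18) / (7/90) = 5/7.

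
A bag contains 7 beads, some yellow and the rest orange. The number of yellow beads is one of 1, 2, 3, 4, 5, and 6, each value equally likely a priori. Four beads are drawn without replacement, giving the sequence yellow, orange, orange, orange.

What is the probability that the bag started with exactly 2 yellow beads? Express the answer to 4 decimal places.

0.3571

Under each hypothesis, the probability of the observed sequence is: P(data | r = 1) = (1/7)(6/6)(5/5)(4/4) = 1/7; P(data | r = 2) = (2/7)(5/6)(4/5)(3/4) = 1/7; P(data | r = 3) = (3/7)(4/6)(3/5)(2/4) = 3/35; P(data | r = 4) = (4/7)(3/6)(2/5)(1/4) = 1/35; P(data | r = 5) = (5/7)(2/6)(1/5)(0/4) = 0; P(data | r = 6) = (6/7)(1/6)(0/5) = 0.
Multiplying each by its prior: 1/6 · 1/7 = 1/42, 1/6 · 1/7 = 1/42, 1/6 · 3/35 = 1/70, 1/6 · 1/35 = 1/210, 1/6 · 0 = 0, 1/6 · 0 = 0; with total 1/15.
By Bayes' rule, P(r = 2 | data) = (1/42) / (1/15) = 5/14.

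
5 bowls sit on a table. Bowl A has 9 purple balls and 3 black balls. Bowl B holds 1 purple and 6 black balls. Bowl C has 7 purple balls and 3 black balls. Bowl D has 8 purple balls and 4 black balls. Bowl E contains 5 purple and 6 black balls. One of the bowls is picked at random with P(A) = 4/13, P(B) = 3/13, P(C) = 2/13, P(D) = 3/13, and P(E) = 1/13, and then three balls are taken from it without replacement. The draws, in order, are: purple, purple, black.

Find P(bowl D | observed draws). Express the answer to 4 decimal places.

0.3114

The likelihood of the observed sequence under each hypothesis: P(data | bowl A) = (9/12)(8/11)(3/10) = 9/55; P(data | bowl B) = (1/7)(0/6) = 0; P(data | bowl C) = (7/10)(6/9)(3/8) = 7/40; P(data | bowl D) = (8/12)(7/11)(4/10) = 28/165; P(data | bowl E) = (5/11)(4/10)(6/9) = 4/33.
The prior-weighted likelihoods are 4/13 · 9/55 = 36/715, 3/13 · 0 = 0, 2/13 · 7/40 = 7/260, 3/13 · 28/165 = 28/715, 1/13 · 4/33 = 4/429; summing to 83/660.
So P(bowl D | data) = (28/715) / (83/660) = 336/1079.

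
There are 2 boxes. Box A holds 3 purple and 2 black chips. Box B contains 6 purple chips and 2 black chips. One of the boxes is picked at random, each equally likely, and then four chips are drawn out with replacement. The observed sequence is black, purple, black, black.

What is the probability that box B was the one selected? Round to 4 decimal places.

0.2338

Compute the likelihood of the observed sequence for each case: P(data | box A) = (2/5)(3/5)(2/5)(2/5) = 0.0384; P(data | box B) = (2/8)(6/8)(2/8)(2/8) = 0.011719.
Weighting by the prior gives 1/2 · 0.0384 = 0.0192, 1/2 · 0.011719 = 0.0058594; with total 0.025059.
By Bayes' rule, P(box B | data) = (0.0058594) / (0.025059) = 0.23382.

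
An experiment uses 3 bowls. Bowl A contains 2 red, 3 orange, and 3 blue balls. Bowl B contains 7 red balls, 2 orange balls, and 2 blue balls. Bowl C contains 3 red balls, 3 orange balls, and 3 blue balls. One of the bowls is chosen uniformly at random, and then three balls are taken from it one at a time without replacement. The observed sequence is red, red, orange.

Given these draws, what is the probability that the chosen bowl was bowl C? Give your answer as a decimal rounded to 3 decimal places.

Compute the likelihood of the observed sequence for each case: P(data | bowl A) = (2/8)(1/7)(3/6) = 0.017857; P(data | bowl B) = (7/11)(6/10)(2/9) = 0.084848; P(data | bowl C) = (3/9)(2/8)(3/7) = 0.035714.
The prior-weighted likelihoods are 1/3 · 0.017857 = 0.0059524, 1/3 · 0.084848 = 0.028283, 1/3 · 0.035714 = 0.011905; with total 0.04614.
By Bayes' rule, P(bowl C | data) = (0.011905) / (0.04614) = 0.25801.

0.258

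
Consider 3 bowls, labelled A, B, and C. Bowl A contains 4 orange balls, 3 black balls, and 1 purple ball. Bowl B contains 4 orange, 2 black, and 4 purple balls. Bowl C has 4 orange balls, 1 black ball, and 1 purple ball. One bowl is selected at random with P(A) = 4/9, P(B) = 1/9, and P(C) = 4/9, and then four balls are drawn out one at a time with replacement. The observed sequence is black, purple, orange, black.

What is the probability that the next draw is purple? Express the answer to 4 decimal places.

0.1672

Compute the likelihood of the observed sequence for each case: P(data | bowl A) = (3/8)(1/8)(4/8)(3/8) = 0.0087891; P(data | bowl B) = (2/10)(4/10)(4/10)(2/10) = 0.0064; P(data | bowl C) = (1/6)(1/6)(4/6)(1/6) = 0.0030864.
Weighting by the prior gives 4/9 · 0.0087891 = 0.0039062, 1/9 · 0.0064 = 0.00071111, 4/9 · 0.0030864 = 0.0013717; summing to 0.0059891.
The posterior is then P(bowl A | data) = 0.65223, P(bowl B | data) = 0.11873, P(bowl C | data) = 0.22904.
Averaging over the posterior, P(purple next | data) = (1/8)(0.65223) + (2/5)(0.11873) + (1/6)(0.22904) = 0.1672.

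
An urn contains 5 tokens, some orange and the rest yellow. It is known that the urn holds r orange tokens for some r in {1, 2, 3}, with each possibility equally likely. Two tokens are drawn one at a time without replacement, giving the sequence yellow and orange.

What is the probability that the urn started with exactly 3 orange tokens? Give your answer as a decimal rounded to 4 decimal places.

0.3750

For each hypothesis, P(data | H) works out to: P(data | r = 1) = (4/5)(1/4) = 1/5; P(data | r = 2) = (3/5)(2/4) = 3/10; P(data | r = 3) = (2/5)(3/4) = 3/10.
The prior-weighted likelihoods are 1/3 · 1/5 = 1/15, 1/3 · 3/10 = 1/10, 1/3 · 3/10 = 1/10; these sum to 4/15.
By Bayes' rule, P(r = 3 | data) = (1/10) / (4/15) = 3/8.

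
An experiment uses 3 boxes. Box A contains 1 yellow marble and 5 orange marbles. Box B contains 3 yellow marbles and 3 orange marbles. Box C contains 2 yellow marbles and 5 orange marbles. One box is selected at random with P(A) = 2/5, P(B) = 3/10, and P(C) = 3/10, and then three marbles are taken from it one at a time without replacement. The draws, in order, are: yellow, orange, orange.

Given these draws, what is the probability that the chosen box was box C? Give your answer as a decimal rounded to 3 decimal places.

Compute the likelihood of the observed sequence for each case: P(data | box A) = (1/6)(5/5)(4/4) = 0.16667; P(data | box B) = (3/6)(3/5)(2/4) = 0.15; P(data | box C) = (2/7)(5/6)(4/5) = 0.19048.
Weighting by the prior gives 2/5 · 0.16667 = 0.066667, 3/10 · 0.15 = 0.045, 3/10 · 0.19048 = 0.057143; these sum to 0.16881.
So P(box C | data) = (0.057143) / (0.16881) = 0.3385.

0.339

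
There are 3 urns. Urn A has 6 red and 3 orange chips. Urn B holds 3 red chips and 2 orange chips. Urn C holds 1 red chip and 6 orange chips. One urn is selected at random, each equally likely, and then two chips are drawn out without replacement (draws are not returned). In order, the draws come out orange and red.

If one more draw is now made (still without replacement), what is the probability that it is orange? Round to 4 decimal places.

The likelihood of the observed sequence under each hypothesis: P(data | urn A) = (3/9)(6/8) = 1/4; P(data | urn B) = (2/5)(3/4) = 3/10; P(data | urn C) = (6/7)(1/6) = 1/7.
Weighting by the prior gives 1/3 · 1/4 = 1/12, 1/3 · 3/10 = 1/10, 1/3 · 1/7 = 1/21; with total 97/420.
Dividing through by the total gives posterior P(urn A | data) = 35/97, P(urn B | data) = 42/97, P(urn C | data) = 20/97.
Averaging over the posterior, P(orange next | data) = (2/7)(35/97) + (1/3)(42/97) + (1)(20/97) = 44/97.

0.4536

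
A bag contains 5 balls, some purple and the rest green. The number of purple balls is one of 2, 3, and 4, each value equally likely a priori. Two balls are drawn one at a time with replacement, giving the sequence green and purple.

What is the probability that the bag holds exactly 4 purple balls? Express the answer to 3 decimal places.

0.250

Compute the likelihood of the observed sequence for each case: P(data | r = 2) = (3/5)(2/5) = 6/25; P(data | r = 3) = (2/5)(3/5) = 6/25; P(data | r = 4) = (1/5)(4/5) = 4/25.
Multiplying each by its prior: 1/3 · 6/25 = 2/25, 1/3 · 6/25 = 2/25, 1/3 · 4/25 = 4/75; with total 16/75.
So P(r = 4 | data) = (4/75) / (16/75) = 1/4.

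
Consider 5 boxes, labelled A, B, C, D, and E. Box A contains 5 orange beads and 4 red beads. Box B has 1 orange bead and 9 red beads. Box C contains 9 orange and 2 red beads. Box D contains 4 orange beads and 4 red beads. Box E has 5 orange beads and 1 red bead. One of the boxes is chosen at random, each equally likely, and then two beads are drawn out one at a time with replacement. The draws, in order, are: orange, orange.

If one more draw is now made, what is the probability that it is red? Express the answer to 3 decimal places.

0.263

The likelihood of the observed sequence under each hypothesis: P(data | box A) = (5/9)(5/9) = 0.30864; P(data | box B) = (1/10)(1/10) = 0.01; P(data | box C) = (9/11)(9/11) = 0.66942; P(data | box D) = (4/8)(4/8) = 0.25; P(data | box E) = (5/6)(5/6) = 0.69444.
Multiplying each by its prior: 1/5 · 0.30864 = 0.061728, 1/5 · 0.01 = 0.002, 1/5 · 0.66942 = 0.13388, 1/5 · 0.25 = 0.05, 1/5 · 0.69444 = 0.13889; with total 0.3865.
The posterior is then P(box A | data) = 0.15971, P(box B | data) = 0.0051746, P(box C | data) = 0.3464, P(box D | data) = 0.12937, P(box E | data) = 0.35935.
Averaging over the posterior, P(red next | data) = (4/9)(0.15971) + (9/10)(0.0051746) + (2/11)(0.3464) + (1/2)(0.12937) + (1/6)(0.35935) = 0.2632.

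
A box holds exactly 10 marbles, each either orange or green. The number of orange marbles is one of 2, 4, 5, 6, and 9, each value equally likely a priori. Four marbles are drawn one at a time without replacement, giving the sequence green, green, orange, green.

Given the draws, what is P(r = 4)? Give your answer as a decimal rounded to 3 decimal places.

0.301

Under each hypothesis, the probability of the observed sequence is: P(data | r = 2) = (8/10)(7/9)(2/8)(6/7) = 2/15; P(data | r = 4) = (6/10)(5/9)(4/8)(4/7) = 2/21; P(data | r = 5) = (5/10)(4/9)(5/8)(3/7) = 5/84; P(data | r = 6) = (4/10)(3/9)(6/8)(2/7) = 1/35; P(data | r = 9) = (1/10)(0/9) = 0.
The prior-weighted likelihoods are 1/5 · 2/15 = 2/75, 1/5 · 2/21 = 2/105, 1/5 · 5/84 = 1/84, 1/5 · 1/35 = 1/175, 1/5 · 0 = 0; these sum to 19/300.
Hence P(r = 4 | data) = (2/105) / (19/300) = 40/133.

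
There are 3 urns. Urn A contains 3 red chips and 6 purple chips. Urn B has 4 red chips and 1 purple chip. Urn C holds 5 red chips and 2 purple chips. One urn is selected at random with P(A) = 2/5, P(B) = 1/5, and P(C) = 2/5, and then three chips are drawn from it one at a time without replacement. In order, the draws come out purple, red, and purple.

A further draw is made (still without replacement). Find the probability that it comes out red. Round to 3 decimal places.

0.474

Compute the likelihood of the observed sequence for each case: P(data | urn A) = (6/9)(3/8)(5/7) = 5/28; P(data | urn B) = (1/5)(4/4)(0/3) = 0; P(data | urn C) = (2/7)(5/6)(1/5) = 1/21.
Multiplying each by its prior: 2/5 · 5/28 = 1/14, 1/5 · 0 = 0, 2/5 · 1/21 = 2/105; with total 19/210.
Dividing through by the total gives posterior P(urn A | data) = 15/19, P(urn B | data) = 0, P(urn C | data) = 4/19.
The predictive probability is P(red next | data) = (1/3)(15/19) + (1)(4/19) = 9/19.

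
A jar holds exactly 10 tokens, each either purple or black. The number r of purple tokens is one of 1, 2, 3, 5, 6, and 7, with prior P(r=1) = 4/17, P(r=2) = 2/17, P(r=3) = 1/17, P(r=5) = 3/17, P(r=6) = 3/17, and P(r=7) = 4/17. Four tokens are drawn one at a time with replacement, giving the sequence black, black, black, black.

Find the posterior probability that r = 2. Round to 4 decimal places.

0.2058

Compute the likelihood of the observed sequence for each case: P(data | r = 1) = (9/10)(9/10)(9/10)(9/10) = 0.6561; P(data | r = 2) = (8/10)(8/10)(8/10)(8/10) = 0.4096; P(data | r = 3) = (7/10)(7/10)(7/10)(7/10) = 0.2401; P(data | r = 5) = (5/10)(5/10)(5/10)(5/10) = 0.0625; P(data | r = 6) = (4/10)(4/10)(4/10)(4/10) = 0.0256; P(data | r = 7) = (3/10)(3/10)(3/10)(3/10) = 0.0081.
Multiplying each by its prior: 4/17 · 0.6561 = 0.15438, 2/17 · 0.4096 = 0.048188, 1/17 · 0.2401 = 0.014124, 3/17 · 0.0625 = 0.011029, 3/17 · 0.0256 = 0.0045176, 4/17 · 0.0081 = 0.0019059; summing to 0.23414.
By Bayes' rule, P(r = 2 | data) = (0.048188) / (0.23414) = 0.20581.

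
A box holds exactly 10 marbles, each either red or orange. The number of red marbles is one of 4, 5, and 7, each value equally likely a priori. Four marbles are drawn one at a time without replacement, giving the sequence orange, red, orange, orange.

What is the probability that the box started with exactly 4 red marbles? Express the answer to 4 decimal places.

Under each hypothesis, the probability of the observed sequence is: P(data | r = 4) = (6/10)(4/9)(5/8)(4/7) = 0.095238; P(data | r = 5) = (5/10)(5/9)(4/8)(3/7) = 0.059524; P(data | r = 7) = (3/10)(7/9)(2/8)(1/7) = 0.0083333.
The prior-weighted likelihoods are 1/3 · 0.095238 = 0.031746, 1/3 · 0.059524 = 0.019841, 1/3 · 0.0083333 = 0.0027778; summing to 0.054365.
So P(r = 4 | data) = (0.031746) / (0.054365) = 0.58394.

0.5839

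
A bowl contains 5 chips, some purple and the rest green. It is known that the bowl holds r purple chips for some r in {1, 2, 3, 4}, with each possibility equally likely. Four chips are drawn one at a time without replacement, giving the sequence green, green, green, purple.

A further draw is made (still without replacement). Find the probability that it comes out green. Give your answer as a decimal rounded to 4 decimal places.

0.6667

The likelihood of the observed sequence under each hypothesis: P(data | r = 1) = (4/5)(3/4)(2/3)(1/2) = 1/5; P(data | r = 2) = (3/5)(2/4)(1/3)(2/2) = 1/10; P(data | r = 3) = (2/5)(1/4)(0/3) = 0; P(data | r = 4) = (1/5)(0/4) = 0.
Multiplying each by its prior: 1/4 · 1/5 = 1/20, 1/4 · 1/10 = 1/40, 1/4 · 0 = 0, 1/4 · 0 = 0; these sum to 3/40.
Normalising, the posterior is P(r = 1 | data) = 2/3, P(r = 2 | data) = 1/3, P(r = 3 | data) = 0, P(r = 4 | data) = 0.
The predictive probability is P(green next | data) = (1)(2/3) + (0)(1/3) = 2/3.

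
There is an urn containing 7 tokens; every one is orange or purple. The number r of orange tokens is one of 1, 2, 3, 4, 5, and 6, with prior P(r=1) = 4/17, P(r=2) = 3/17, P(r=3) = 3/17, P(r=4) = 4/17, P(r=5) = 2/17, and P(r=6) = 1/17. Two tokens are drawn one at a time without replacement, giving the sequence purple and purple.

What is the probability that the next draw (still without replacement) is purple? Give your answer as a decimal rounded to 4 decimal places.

0.6197

For each hypothesis, P(data | H) works out to: P(data | r = 1) = (6/7)(5/6) = 5/7; P(data | r = 2) = (5/7)(4/6) = 10/21; P(data | r = 3) = (4/7)(3/6) = 2/7; P(data | r = 4) = (3/7)(2/6) = 1/7; P(data | r = 5) = (2/7)(1/6) = 1/21; P(data | r = 6) = (1/7)(0/6) = 0.
Multiplying each by its prior: 4/17 · 5/7 = 20/119, 3/17 · 10/21 = 10/119, 3/17 · 2/7 = 6/119, 4/17 · 1/7 = 4/119, 2/17 · 1/21 = 2/357, 1/17 · 0 = 0; these sum to 122/357.
Dividing through by the total gives posterior P(r = 1 | data) = 30/61, P(r = 2 | data) = 15/61, P(r = 3 | data) = 9/61, P(r = 4 | data) = 6/61, P(r = 5 | data) = 1/61, P(r = 6 | data) = 0.
Averaging over the posterior, P(purple next | data) = (4/5)(30/61) + (3/5)(15/61) + (2/5)(9/61) + (1/5)(6/61) + (0)(1/61) = 189/305.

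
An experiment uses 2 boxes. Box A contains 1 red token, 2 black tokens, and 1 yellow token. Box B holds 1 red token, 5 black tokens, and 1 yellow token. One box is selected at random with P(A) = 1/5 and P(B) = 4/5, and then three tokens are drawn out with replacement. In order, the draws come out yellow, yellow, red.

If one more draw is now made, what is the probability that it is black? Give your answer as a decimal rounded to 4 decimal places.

For each hypothesis, P(data | H) works out to: P(data | box A) = (1/4)(1/4)(1/4) = 0.015625; P(data | box B) = (1/7)(1/7)(1/7) = 0.0029155.
Weighting by the prior gives 1/5 · 0.015625 = 0.003125, 4/5 · 0.0029155 = 0.0023324; summing to 0.0054574.
Dividing through by the total gives posterior P(box A | data) = 0.57262, P(box B | data) = 0.42738.
The predictive probability is P(black next | data) = (1/2)(0.57262) + (5/7)(0.42738) = 0.59158.

0.5916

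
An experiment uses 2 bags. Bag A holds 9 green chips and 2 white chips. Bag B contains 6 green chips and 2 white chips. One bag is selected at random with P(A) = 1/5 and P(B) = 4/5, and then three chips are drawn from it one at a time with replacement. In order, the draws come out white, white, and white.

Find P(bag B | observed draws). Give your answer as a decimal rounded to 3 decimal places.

Compute the likelihood of the observed sequence for each case: P(data | bag A) = (2/11)(2/11)(2/11) = 0.0060105; P(data | bag B) = (2/8)(2/8)(2/8) = 0.015625.
Multiplying each by its prior: 1/5 · 0.0060105 = 0.0012021, 4/5 · 0.015625 = 0.0125; these sum to 0.013702.
By Bayes' rule, P(bag B | data) = (0.0125) / (0.013702) = 0.91227.

0.912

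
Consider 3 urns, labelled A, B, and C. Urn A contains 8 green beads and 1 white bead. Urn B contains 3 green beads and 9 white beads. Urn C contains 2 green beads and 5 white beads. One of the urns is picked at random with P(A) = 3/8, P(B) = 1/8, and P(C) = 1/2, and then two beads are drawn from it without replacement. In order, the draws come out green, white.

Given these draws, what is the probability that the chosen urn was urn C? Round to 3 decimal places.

Under each hypothesis, the probability of the observed sequence is: P(data | urn A) = (8/9)(1/8) = 0.11111; P(data | urn B) = (3/12)(9/11) = 0.20455; P(data | urn C) = (2/7)(5/6) = 0.2381.
The prior-weighted likelihoods are 3/8 · 0.11111 = 0.041667, 1/8 · 0.20455 = 0.025568, 1/2 · 0.2381 = 0.11905; summing to 0.18628.
Hence P(urn C | data) = (0.11905) / (0.18628) = 0.63907.

0.639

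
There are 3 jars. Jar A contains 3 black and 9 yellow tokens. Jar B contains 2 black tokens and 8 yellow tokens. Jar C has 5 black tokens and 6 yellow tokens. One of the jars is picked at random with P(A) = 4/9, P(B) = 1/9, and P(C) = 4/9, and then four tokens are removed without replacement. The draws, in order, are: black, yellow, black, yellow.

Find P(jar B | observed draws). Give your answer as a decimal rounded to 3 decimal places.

0.047

The likelihood of the observed sequence under each hypothesis: P(data | jar A) = (3/12)(9/11)(2/10)(8/9) = 0.036364; P(data | jar B) = (2/10)(8/9)(1/8)(7/7) = 0.022222; P(data | jar C) = (5/11)(6/10)(4/9)(5/8) = 0.075758.
Weighting by the prior gives 4/9 · 0.036364 = 0.016162, 1/9 · 0.022222 = 0.0024691, 4/9 · 0.075758 = 0.03367; these sum to 0.052301.
By Bayes' rule, P(jar B | data) = (0.0024691) / (0.052301) = 0.04721.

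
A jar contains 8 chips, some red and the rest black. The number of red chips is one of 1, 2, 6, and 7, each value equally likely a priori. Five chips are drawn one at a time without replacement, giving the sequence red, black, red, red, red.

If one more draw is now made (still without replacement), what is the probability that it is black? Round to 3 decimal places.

For each hypothesis, P(data | H) works out to: P(data | r = 1) = (1/8)(7/7)(0/6) = 0; P(data | r = 2) = (2/8)(6/7)(1/6)(0/5) = 0; P(data | r = 6) = (6/8)(2/7)(5/6)(4/5)(3/4) = 3/28; P(data | r = 7) = (7/8)(1/7)(6/6)(5/5)(4/4) = 1/8.
The prior-weighted likelihoods are 1/4 · 0 = 0, 1/4 · 0 = 0, 1/4 · 3/28 = 3/112, 1/4 · 1/8 = 1/32; with total 13/224.
The posterior is then P(r = 1 | data) = 0, P(r = 2 | data) = 0, P(r = 6 | data) = 6/13, P(r = 7 | data) = 7/13.
So P(black next | data) = Σ P(black next | H) P(H | data) = (1/3)(6/13) + (0)(7/13) = 2/13.

0.154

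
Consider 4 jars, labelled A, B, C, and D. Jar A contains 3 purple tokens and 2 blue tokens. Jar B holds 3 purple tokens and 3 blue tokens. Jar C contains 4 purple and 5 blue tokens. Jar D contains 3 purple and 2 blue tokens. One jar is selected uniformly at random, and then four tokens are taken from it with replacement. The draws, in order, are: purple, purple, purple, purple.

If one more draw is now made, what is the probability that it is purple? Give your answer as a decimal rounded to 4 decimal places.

0.5658

For each hypothesis, P(data | H) works out to: P(data | jar A) = (3/5)(3/5)(3/5)(3/5) = 0.1296; P(data | jar B) = (3/6)(3/6)(3/6)(3/6) = 0.0625; P(data | jar C) = (4/9)(4/9)(4/9)(4/9) = 0.039018; P(data | jar D) = (3/5)(3/5)(3/5)(3/5) = 0.1296.
The prior-weighted likelihoods are 1/4 · 0.1296 = 0.0324, 1/4 · 0.0625 = 0.015625, 1/4 · 0.039018 = 0.0097546, 1/4 · 0.1296 = 0.0324; summing to 0.09018.
Dividing through by the total gives posterior P(jar A | data) = 0.35928, P(jar B | data) = 0.17327, P(jar C | data) = 0.10817, P(jar D | data) = 0.35928.
So P(purple next | data) = Σ P(purple next | H) P(H | data) = (3/5)(0.35928) + (1/2)(0.17327) + (4/9)(0.10817) + (3/5)(0.35928) = 0.56585.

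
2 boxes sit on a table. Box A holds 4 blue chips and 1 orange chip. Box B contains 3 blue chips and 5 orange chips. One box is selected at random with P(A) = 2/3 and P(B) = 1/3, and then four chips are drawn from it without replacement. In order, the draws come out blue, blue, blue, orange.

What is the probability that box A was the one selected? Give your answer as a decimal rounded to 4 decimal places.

0.9573

The likelihood of the observed sequence under each hypothesis: P(data | box A) = (4/5)(3/4)(2/3)(1/2) = 1/5; P(data | box B) = (3/8)(2/7)(1/6)(5/5) = 1/56.
The prior-weighted likelihoods are 2/3 · 1/5 = 2/15, 1/3 · 1/56 = 1/168; summing to 39/280.
Therefore the posterior P(box A | data) = (2/15) / (39/280) = 112/117.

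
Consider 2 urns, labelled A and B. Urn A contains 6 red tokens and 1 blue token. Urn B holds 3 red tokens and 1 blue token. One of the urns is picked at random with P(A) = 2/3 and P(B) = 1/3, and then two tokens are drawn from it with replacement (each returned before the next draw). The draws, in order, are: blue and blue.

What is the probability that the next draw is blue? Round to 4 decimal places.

0.2077

For each hypothesis, P(data | H) works out to: P(data | urn A) = (1/7)(1/7) = 1/49; P(data | urn B) = (1/4)(1/4) = 1/16.
Weighting by the prior gives 2/3 · 1/49 = 2/147, 1/3 · 1/16 = 1/48; these sum to 27/784.
The posterior is then P(urn A | data) = 32/81, P(urn B | data) = 49/81.
So P(blue next | data) = Σ P(blue next | H) P(H | data) = (1/7)(32/81) + (1/4)(49/81) = 157/756.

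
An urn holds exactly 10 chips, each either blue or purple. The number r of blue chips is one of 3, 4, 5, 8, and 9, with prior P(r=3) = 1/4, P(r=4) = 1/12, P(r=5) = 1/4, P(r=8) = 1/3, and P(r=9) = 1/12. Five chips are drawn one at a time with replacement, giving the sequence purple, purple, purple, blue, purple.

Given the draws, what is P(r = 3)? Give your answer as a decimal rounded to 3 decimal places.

0.589

The likelihood of the observed sequence under each hypothesis: P(data | r = 3) = (7/10)(7/10)(7/10)(3/10)(7/10) = 0.07203; P(data | r = 4) = (6/10)(6/10)(6/10)(4/10)(6/10) = 0.05184; P(data | r = 5) = (5/10)(5/10)(5/10)(5/10)(5/10) = 0.03125; P(data | r = 8) = (2/10)(2/10)(2/10)(8/10)(2/10) = 0.00128; P(data | r = 9) = (1/10)(1/10)(1/10)(9/10)(1/10) = 9e-05.
The prior-weighted likelihoods are 1/4 · 0.07203 = 0.018007, 1/12 · 0.05184 = 0.00432, 1/4 · 0.03125 = 0.0078125, 1/3 · 0.00128 = 0.00042667, 1/12 · 9e-05 = 7.5e-06; with total 0.030574.
By Bayes' rule, P(r = 3 | data) = (0.018007) / (0.030574) = 0.58898.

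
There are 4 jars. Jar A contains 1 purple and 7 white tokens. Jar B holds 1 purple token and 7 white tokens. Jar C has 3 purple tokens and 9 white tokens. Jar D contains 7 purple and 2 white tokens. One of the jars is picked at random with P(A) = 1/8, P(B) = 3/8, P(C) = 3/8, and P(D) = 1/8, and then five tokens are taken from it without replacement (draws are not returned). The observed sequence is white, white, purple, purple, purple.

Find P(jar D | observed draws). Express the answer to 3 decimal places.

Compute the likelihood of the observed sequence for each case: P(data | jar A) = (7/8)(6/7)(1/6)(0/5) = 0; P(data | jar B) = (7/8)(6/7)(1/6)(0/5) = 0; P(data | jar C) = (9/12)(8/11)(3/10)(2/9)(1/8) = 0.0045455; P(data | jar D) = (2/9)(1/8)(7/7)(6/6)(5/5) = 0.027778.
Multiplying each by its prior: 1/8 · 0 = 0, 3/8 · 0 = 0, 3/8 · 0.0045455 = 0.0017045, 1/8 · 0.027778 = 0.0034722; these sum to 0.0051768.
By Bayes' rule, P(jar D | data) = (0.0034722) / (0.0051768) = 0.67073.

0.671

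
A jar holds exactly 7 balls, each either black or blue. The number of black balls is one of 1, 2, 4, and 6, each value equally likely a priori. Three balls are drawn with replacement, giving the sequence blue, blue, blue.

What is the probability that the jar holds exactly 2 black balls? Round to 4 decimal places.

0.3388

For each hypothesis, P(data | H) works out to: P(data | r = 1) = (6/7)(6/7)(6/7) = 0.62974; P(data | r = 2) = (5/7)(5/7)(5/7) = 0.36443; P(data | r = 4) = (3/7)(3/7)(3/7) = 0.078717; P(data | r = 6) = (1/7)(1/7)(1/7) = 0.0029155.
The prior-weighted likelihoods are 1/4 · 0.62974 = 0.15743, 1/4 · 0.36443 = 0.091108, 1/4 · 0.078717 = 0.019679, 1/4 · 0.0029155 = 0.00072886; these sum to 0.26895.
Hence P(r = 2 | data) = (0.091108) / (0.26895) = 0.33875.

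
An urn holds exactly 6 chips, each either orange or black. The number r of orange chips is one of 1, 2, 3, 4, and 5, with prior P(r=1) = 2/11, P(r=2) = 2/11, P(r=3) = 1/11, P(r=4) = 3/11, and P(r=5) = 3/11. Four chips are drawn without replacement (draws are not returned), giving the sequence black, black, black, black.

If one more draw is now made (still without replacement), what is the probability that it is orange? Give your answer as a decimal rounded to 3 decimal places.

0.583

Under each hypothesis, the probability of the observed sequence is: P(data | r = 1) = (5/6)(4/5)(3/4)(2/3) = 1/3; P(data | r = 2) = (4/6)(3/5)(2/4)(1/3) = 1/15; P(data | r = 3) = (3/6)(2/5)(1/4)(0/3) = 0; P(data | r = 4) = (2/6)(1/5)(0/4) = 0; P(data | r = 5) = (1/6)(0/5) = 0.
Weighting by the prior gives 2/11 · 1/3 = 2/33, 2/11 · 1/15 = 2/165, 1/11 · 0 = 0, 3/11 · 0 = 0, 3/11 · 0 = 0; summing to 4/55.
The posterior is then P(r = 1 | data) = 5/6, P(r = 2 | data) = 1/6, P(r = 3 | data) = 0, P(r = 4 | data) = 0, P(r = 5 | data) = 0.
Averaging over the posterior, P(orange next | data) = (1/2)(5/6) + (1)(1/6) = 7/12.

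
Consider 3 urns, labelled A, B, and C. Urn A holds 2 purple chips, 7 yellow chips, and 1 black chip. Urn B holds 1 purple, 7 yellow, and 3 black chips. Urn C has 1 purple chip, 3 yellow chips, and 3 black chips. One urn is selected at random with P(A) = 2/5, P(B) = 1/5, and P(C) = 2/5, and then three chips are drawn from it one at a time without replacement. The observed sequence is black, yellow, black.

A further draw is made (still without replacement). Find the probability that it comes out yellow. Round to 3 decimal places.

0.550

Under each hypothesis, the probability of the observed sequence is: P(data | urn A) = (1/10)(7/9)(0/8) = 0; P(data | urn B) = (3/11)(7/10)(2/9) = 0.042424; P(data | urn C) = (3/7)(3/6)(2/5) = 0.085714.
Multiplying each by its prior: 2/5 · 0 = 0, 1/5 · 0.042424 = 0.0084848, 2/5 · 0.085714 = 0.034286; these sum to 0.042771.
Normalising, the posterior is P(urn A | data) = 0, P(urn B | data) = 0.19838, P(urn C | data) = 0.80162.
Averaging over the posterior, P(yellow next | data) = (3/4)(0.19838) + (1/2)(0.80162) = 0.5496.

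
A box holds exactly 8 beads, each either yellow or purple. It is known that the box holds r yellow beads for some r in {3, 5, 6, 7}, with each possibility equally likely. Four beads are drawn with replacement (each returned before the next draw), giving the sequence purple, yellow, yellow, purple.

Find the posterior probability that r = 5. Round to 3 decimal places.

0.350

The likelihood of the observed sequence under each hypothesis: P(data | r = 3) = (5/8)(3/8)(3/8)(5/8) = 0.054932; P(data | r = 5) = (3/8)(5/8)(5/8)(3/8) = 0.054932; P(data | r = 6) = (2/8)(6/8)(6/8)(2/8) = 0.035156; P(data | r = 7) = (1/8)(7/8)(7/8)(1/8) = 0.011963.
Multiplying each by its prior: 1/4 · 0.054932 = 0.013733, 1/4 · 0.054932 = 0.013733, 1/4 · 0.035156 = 0.0087891, 1/4 · 0.011963 = 0.0029907; with total 0.039246.
Hence P(r = 5 | data) = (0.013733) / (0.039246) = 0.34992.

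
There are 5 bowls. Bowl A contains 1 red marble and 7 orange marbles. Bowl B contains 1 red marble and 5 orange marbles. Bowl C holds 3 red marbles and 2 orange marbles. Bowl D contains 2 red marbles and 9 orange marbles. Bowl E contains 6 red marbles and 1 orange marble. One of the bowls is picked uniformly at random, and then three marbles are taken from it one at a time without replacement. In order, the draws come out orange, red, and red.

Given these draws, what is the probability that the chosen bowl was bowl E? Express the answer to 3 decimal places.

Compute the likelihood of the observed sequence for each case: P(data | bowl A) = (7/8)(1/7)(0/6) = 0; P(data | bowl B) = (5/6)(1/5)(0/4) = 0; P(data | bowl C) = (2/5)(3/4)(2/3) = 0.2; P(data | bowl D) = (9/11)(2/10)(1/9) = 0.018182; P(data | bowl E) = (1/7)(6/6)(5/5) = 0.14286.
The prior-weighted likelihoods are 1/5 · 0 = 0, 1/5 · 0 = 0, 1/5 · 0.2 = 0.04, 1/5 · 0.018182 = 0.0036364, 1/5 · 0.14286 = 0.028571; these sum to 0.072208.
Hence P(bowl E | data) = (0.028571) / (0.072208) = 0.39568.

0.396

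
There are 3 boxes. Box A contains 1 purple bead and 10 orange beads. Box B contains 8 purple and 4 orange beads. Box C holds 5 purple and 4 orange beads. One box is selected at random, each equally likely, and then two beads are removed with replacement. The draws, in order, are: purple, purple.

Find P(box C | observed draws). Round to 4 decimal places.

Compute the likelihood of the observed sequence for each case: P(data | box A) = (1/11)(1/11) = 0.0082645; P(data | box B) = (8/12)(8/12) = 0.44444; P(data | box C) = (5/9)(5/9) = 0.30864.
The prior-weighted likelihoods are 1/3 · 0.0082645 = 0.0027548, 1/3 · 0.44444 = 0.14815, 1/3 · 0.30864 = 0.10288; with total 0.25378.
By Bayes' rule, P(box C | data) = (0.10288) / (0.25378) = 0.40539.

0.4054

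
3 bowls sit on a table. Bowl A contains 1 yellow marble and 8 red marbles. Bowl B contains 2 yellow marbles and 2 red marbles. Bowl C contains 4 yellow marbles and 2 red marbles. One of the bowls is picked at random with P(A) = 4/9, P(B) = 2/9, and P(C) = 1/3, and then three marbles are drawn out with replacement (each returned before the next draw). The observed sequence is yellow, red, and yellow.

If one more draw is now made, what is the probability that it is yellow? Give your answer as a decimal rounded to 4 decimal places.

0.5772

Compute the likelihood of the observed sequence for each case: P(data | bowl A) = (1/9)(8/9)(1/9) = 0.010974; P(data | bowl B) = (2/4)(2/4)(2/4) = 0.125; P(data | bowl C) = (4/6)(2/6)(4/6) = 0.14815.
Weighting by the prior gives 4/9 · 0.010974 = 0.0048773, 2/9 · 0.125 = 0.027778, 1/3 · 0.14815 = 0.049383; summing to 0.082038.
Dividing through by the total gives posterior P(bowl A | data) = 0.059452, P(bowl B | data) = 0.3386, P(bowl C | data) = 0.60195.
Averaging over the posterior, P(yellow next | data) = (1/9)(0.059452) + (1/2)(0.3386) + (2/3)(0.60195) = 0.5772.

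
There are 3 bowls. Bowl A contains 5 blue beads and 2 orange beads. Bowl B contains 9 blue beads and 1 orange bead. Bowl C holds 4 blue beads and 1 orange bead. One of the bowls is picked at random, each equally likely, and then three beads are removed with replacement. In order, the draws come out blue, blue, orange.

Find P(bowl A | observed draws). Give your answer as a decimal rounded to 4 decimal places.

The likelihood of the observed sequence under each hypothesis: P(data | bowl A) = (5/7)(5/7)(2/7) = 0.14577; P(data | bowl B) = (9/10)(9/10)(1/10) = 0.081; P(data | bowl C) = (4/5)(4/5)(1/5) = 0.128.
The prior-weighted likelihoods are 1/3 · 0.14577 = 0.048591, 1/3 · 0.081 = 0.027, 1/3 · 0.128 = 0.042667; with total 0.11826.
Hence P(bowl A | data) = (0.048591) / (0.11826) = 0.41089.

0.4109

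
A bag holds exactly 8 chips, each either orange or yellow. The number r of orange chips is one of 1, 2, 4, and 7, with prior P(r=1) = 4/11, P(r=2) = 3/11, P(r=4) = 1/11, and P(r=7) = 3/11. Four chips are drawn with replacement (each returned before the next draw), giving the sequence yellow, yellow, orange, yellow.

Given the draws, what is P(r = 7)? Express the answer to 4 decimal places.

For each hypothesis, P(data | H) works out to: P(data | r = 1) = (7/8)(7/8)(1/8)(7/8) = 0.08374; P(data | r = 2) = (6/8)(6/8)(2/8)(6/8) = 0.10547; P(data | r = 4) = (4/8)(4/8)(4/8)(4/8) = 0.0625; P(data | r = 7) = (1/8)(1/8)(7/8)(1/8) = 0.001709.
The prior-weighted likelihoods are 4/11 · 0.08374 = 0.030451, 3/11 · 0.10547 = 0.028764, 1/11 · 0.0625 = 0.0056818, 3/11 · 0.001709 = 0.00046609; these sum to 0.065363.
So P(r = 7 | data) = (0.00046609) / (0.065363) = 0.0071307.

0.0071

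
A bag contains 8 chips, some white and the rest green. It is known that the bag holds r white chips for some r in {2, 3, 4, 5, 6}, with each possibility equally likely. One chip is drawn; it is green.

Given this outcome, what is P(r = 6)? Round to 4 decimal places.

The likelihood of this draw under each hypothesis: P(data | r = 2) = (6/8) = 3/4; P(data | r = 3) = (5/8) = 5/8; P(data | r = 4) = (4/8) = 1/2; P(data | r = 5) = (3/8) = 3/8; P(data | r = 6) = (2/8) = 1/4.
Weighting by the prior gives 1/5 · 3/4 = 3/20, 1/5 · 5/8 = 1/8, 1/5 · 1/2 = 1/10, 1/5 · 3/8 = 3/40, 1/5 · 1/4 = 1/20; summing to 1/2.
Hence P(r = 6 | data) = (1/20) / (1/2) = 1/10.

0.1000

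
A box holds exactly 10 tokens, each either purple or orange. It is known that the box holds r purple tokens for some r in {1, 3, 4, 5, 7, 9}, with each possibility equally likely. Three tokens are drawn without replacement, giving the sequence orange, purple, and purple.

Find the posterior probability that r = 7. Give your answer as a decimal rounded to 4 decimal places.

0.3058

For each hypothesis, P(data | H) works out to: P(data | r = 1) = (9/10)(1/9)(0/8) = 0; P(data | r = 3) = (7/10)(3/9)(2/8) = 0.058333; P(data | r = 4) = (6/10)(4/9)(3/8) = 0.1; P(data | r = 5) = (5/10)(5/9)(4/8) = 0.13889; P(data | r = 7) = (3/10)(7/9)(6/8) = 0.175; P(data | r = 9) = (1/10)(9/9)(8/8) = 0.1.
Multiplying each by its prior: 1/6 · 0 = 0, 1/6 · 0.058333 = 0.0097222, 1/6 · 0.1 = 0.016667, 1/6 · 0.13889 = 0.023148, 1/6 · 0.175 = 0.029167, 1/6 · 0.1 = 0.016667; with total 0.09537.
Therefore the posterior P(r = 7 | data) = (0.029167) / (0.09537) = 0.30583.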